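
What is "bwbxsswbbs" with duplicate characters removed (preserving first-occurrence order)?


Input: 'bwbxsswbbs'
Operation: keep first occurrence of each character
Scan: s[0]='b' new -> keep; s[1]='w' new -> keep; s[2]='b' seen -> skip; s[3]='x' new -> keep; s[4]='s' new -> keep; s[5]='s' seen -> skip; s[6]='w' seen -> skip; s[7]='b' seen -> skip; s[8]='b' seen -> skip; s[9]='s' seen -> skip
Result: bwxs


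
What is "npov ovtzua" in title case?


Input string: 'npov ovtzua'
Operation: capitalize first letter of each word
Word transformations: 'npov'->'Npov', 'ovtzua'->'Ovtzua'
Result: Npov Ovtzua


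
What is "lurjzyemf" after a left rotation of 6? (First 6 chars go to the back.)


Input: 'lurjzyemf', shift = 6
Operation: split at index 6 and swap parts
Front part s[0:6] = 'lurjzy'
Back part s[6:] = 'emf'
Rotated = back + front = 'emf' + 'lurjzy'
Result: emflurjzy


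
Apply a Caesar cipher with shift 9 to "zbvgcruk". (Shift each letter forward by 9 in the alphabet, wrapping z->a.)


Input: 'zbvgcruk', shift = 9
Operation: for each letter, (position + 9) mod 26
Mapping: 'z'(25+9=34, 34 mod 26=8)->'i', 'b'(1+9=10)->'k', 'v'(21+9=30, 30 mod 26=4)->'e', 'g'(6+9=15)->'p', 'c'(2+9=11)->'l', 'r'(17+9=26, 26 mod 26=0)->'a', 'u'(20+9=29, 29 mod 26=3)->'d', 'k'(10+9=19)->'t'
Result: ikepladt


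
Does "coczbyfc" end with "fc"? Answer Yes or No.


Input string: 'coczbyfc'
Suffix to check: 'fc'
Last 2 characters of input: 'fc'
Match: True
Result: Yes


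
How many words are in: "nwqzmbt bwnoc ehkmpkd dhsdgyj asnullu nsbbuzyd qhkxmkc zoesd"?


Input string: 'nwqzmbt bwnoc ehkmpkd dhsdgyj asnullu nsbbuzyd qhkxmkc zoesd'
Operation: split by spaces
Words found: 'nwqzmbt', 'bwnoc', 'ehkmpkd', 'dhsdgyj', 'asnullu', 'nsbbuzyd', 'qhkxmkc', 'zoesd'
Word count: 8


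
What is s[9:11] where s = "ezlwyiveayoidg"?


Input string: 'ezlwyiveayoidg'
Operation: slice [9:11]
Extract characters: s[9]='y', s[10]='o'
Result: yo


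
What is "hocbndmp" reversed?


Input string: 'hocbndmp'
Operation: reverse character order
Original order: 'h' -> 'o' -> 'c' -> 'b' -> 'n' -> 'd' -> 'm' -> 'p'
Reversed order: 'p' -> 'm' -> 'd' -> 'n' -> 'b' -> 'c' -> 'o' -> 'h'
Result: pmdnbcoh


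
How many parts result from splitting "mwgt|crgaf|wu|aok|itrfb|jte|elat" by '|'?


Input string: 'mwgt|crgaf|wu|aok|itrfb|jte|elat'
Delimiter: '|'
Split result: 'mwgt', 'crgaf', 'wu', 'aok', 'itrfb', 'jte', 'elat'
Number of parts: 7


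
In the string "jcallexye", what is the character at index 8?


Input string: 'jcallexye'
Operation: get character at index 8
Index mapping: s[0]='j', s[1]='c', s[2]='a', s[3]='l', s[4]='l', s[5]='e', s[6]='x', s[7]='y', s[8]='e'
Result: 'e'


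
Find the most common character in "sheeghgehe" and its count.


Input: 'sheeghgehe'
Operation: tally each character
Counts: 'e':4, 'g':2, 'h':3, 's':1
Maximum: 'e' appears 4 times


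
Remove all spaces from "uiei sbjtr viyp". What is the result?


Input string: 'uiei sbjtr viyp'
Operation: remove all spaces
Words: 'uiei', 'sbjtr', 'viyp'
Join without spaces: uieisbjtrviyp


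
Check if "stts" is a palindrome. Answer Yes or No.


Input string: 'stts'
Reversed: 'stts'
Compare pairs: s[0]='s' vs s[3]='s' (match), s[1]='t' vs s[2]='t' (match)
Palindrome: Yes


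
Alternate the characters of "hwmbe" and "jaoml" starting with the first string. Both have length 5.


String 1: 'hwmbe'
String 2: 'jaoml'
Operation: alternate characters
Pairs: 'h'+'j', 'w'+'a', 'm'+'o', 'b'+'m', 'e'+'l'
Result: hjwamobmel


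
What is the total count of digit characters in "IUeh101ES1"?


Input string: 'IUeh101ES1'
Operation: count digit characters (0-9)
Scan: 'I', 'U', 'e', 'h', '1'(digit), '0'(digit), '1'(digit), 'E', 'S', '1'(digit)
Digits found: 4
Result: 4


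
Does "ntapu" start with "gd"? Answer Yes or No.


Input string: 'ntapu'
Prefix to check: 'gd'
First 2 characters of input: 'nt'
Match: False
Result: No


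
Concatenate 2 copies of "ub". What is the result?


Input string: 'ub'
Operation: repeat 2 times
Concatenation: 'ub' + 'ub'
Result: ubub


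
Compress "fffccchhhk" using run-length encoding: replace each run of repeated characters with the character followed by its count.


Input: 'fffccchhhk'
Operation: identify consecutive runs
Runs: 'fff' -> f3, 'ccc' -> c3, 'hhh' -> h3, 'k' -> k1
Encoded: f3c3h3k1


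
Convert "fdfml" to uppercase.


Input string: 'fdfml'
Operation: convert each letter to uppercase
Mapping: 'f'->'F', 'd'->'D', 'f'->'F', 'm'->'M', 'l'->'L'
Result: FDFML


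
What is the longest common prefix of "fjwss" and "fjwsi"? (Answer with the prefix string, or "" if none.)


String 1: 'fjwss'
String 2: 'fjwsi'
Compare position by position:
pos 0: 'f' vs 'f' match
pos 1: 'j' vs 'j' match
pos 2: 'w' vs 'w' match
pos 3: 's' vs 's' match
pos 4: 's' vs 'i' differ -> stop
Longest common prefix: "fjws" (length 4)


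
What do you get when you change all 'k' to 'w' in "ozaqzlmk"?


Input string: 'ozaqzlmk'
Operation: replace 'k' with 'w'
Positions of 'k': 7
After replacement: ozaqzlmw


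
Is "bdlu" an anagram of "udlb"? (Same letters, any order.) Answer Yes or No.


String 1: 'udlb' -> sorted: 'bdlu'
String 2: 'bdlu' -> sorted: 'bdlu'
Compare sorted forms: 'bdlu' == 'bdlu'
Anagram: Yes


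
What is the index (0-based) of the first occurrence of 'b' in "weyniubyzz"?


Input string: 'weyniubyzz'
Target: 'b'
Scanning left to right: s[0]='w', s[1]='e', s[2]='y', s[3]='n', s[4]='i', s[5]='u', s[6]='b'
First match at index: 6


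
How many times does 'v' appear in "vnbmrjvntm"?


Input string: 'vnbmrjvntm'
Target character: 'v'
Scan each position: s[0]='v', s[6]='v'
Matches found at indices: 0, 6
Total: 2


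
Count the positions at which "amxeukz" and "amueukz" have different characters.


String 1: 'amxeukz'
String 2: 'amueukz'
Compare each position: pos 0: 'a'=='a', pos 1: 'm'=='m', pos 2: 'x'!='u', pos 3: 'e'=='e', pos 4: 'u'=='u', pos 5: 'k'=='k', pos 6: 'z'=='z'
Differing positions: 1
Hamming distance: 1


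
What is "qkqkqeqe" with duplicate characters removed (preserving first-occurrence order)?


Input: 'qkqkqeqe'
Operation: keep first occurrence of each character
Scan: s[0]='q' new -> keep; s[1]='k' new -> keep; s[2]='q' seen -> skip; s[3]='k' seen -> skip; s[4]='q' seen -> skip; s[5]='e' new -> keep; s[6]='q' seen -> skip; s[7]='e' seen -> skip
Result: qke


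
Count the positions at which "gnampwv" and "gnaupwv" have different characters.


String 1: 'gnampwv'
String 2: 'gnaupwv'
Compare each position: pos 0: 'g'=='g', pos 1: 'n'=='n', pos 2: 'a'=='a', pos 3: 'm'!='u', pos 4: 'p'=='p', pos 5: 'w'=='w', pos 6: 'v'=='v'
Differing positions: 1
Hamming distance: 1


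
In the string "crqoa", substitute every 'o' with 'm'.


Input string: 'crqoa'
Operation: replace 'o' with 'm'
Positions of 'o': 3
After replacement: crqma


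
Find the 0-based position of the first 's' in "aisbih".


Input string: 'aisbih'
Target: 's'
Scanning left to right: s[0]='a', s[1]='i', s[2]='s'
First match at index: 2


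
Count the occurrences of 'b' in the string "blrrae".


Input string: 'blrrae'
Target character: 'b'
Scan each position: s[0]='b'
Matches found at indices: 0
Total: 1


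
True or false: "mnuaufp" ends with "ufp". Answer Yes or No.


Input string: 'mnuaufp'
Suffix to check: 'ufp'
Last 3 characters of input: 'ufp'
Match: True
Result: Yes


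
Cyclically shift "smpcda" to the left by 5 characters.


Input: 'smpcda', shift = 5
Operation: split at index 5 and swap parts
Front part s[0:5] = 'smpcd'
Back part s[5:] = 'a'
Rotated = back + front = 'a' + 'smpcd'
Result: asmpcd


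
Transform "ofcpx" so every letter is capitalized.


Input string: 'ofcpx'
Operation: convert each letter to uppercase
Mapping: 'o'->'O', 'f'->'F', 'c'->'C', 'p'->'P', 'x'->'X'
Result: OFCPX


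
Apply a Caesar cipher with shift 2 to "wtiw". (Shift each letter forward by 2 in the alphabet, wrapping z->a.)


Input: 'wtiw', shift = 2
Operation: for each letter, (position + 2) mod 26
Mapping: 'w'(22+2=24)->'y', 't'(19+2=21)->'v', 'i'(8+2=10)->'k', 'w'(22+2=24)->'y'
Result: yvky


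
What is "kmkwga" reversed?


Input string: 'kmkwga'
Operation: reverse character order
Original order: 'k' -> 'm' -> 'k' -> 'w' -> 'g' -> 'a'
Reversed order: 'a' -> 'g' -> 'w' -> 'k' -> 'm' -> 'k'
Result: agwkmk


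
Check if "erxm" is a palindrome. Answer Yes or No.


Input string: 'erxm'
Reversed: 'mxre'
Compare pairs: s[0]='e' vs s[3]='m' (mismatch), s[1]='r' vs s[2]='x' (mismatch)
Palindrome: No


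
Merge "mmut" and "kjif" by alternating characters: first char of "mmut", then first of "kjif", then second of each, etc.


String 1: 'mmut'
String 2: 'kjif'
Operation: alternate characters
Pairs: 'm'+'k', 'm'+'j', 'u'+'i', 't'+'f'
Result: mkmjuitf


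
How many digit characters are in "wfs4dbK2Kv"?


Input string: 'wfs4dbK2Kv'
Operation: count digit characters (0-9)
Scan: 'w', 'f', 's', '4'(digit), 'd', 'b', 'K', '2'(digit), 'K', 'v'
Digits found: 2
Result: 2


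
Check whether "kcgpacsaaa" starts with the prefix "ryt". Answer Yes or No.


Input string: 'kcgpacsaaa'
Prefix to check: 'ryt'
First 3 characters of input: 'kcg'
Match: False
Result: No


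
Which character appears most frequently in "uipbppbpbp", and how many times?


Input: 'uipbppbpbp'
Operation: tally each character
Counts: 'b':3, 'i':1, 'p':5, 'u':1
Maximum: 'p' appears 5 times


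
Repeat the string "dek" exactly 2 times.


Input string: 'dek'
Operation: repeat 2 times
Concatenation: 'dek' + 'dek'
Result: dekdek


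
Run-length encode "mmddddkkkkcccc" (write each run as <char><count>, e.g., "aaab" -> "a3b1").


Input: 'mmddddkkkkcccc'
Operation: identify consecutive runs
Runs: 'mm' -> m2, 'dddd' -> d4, 'kkkk' -> k4, 'cccc' -> c4
Encoded: m2d4k4c4


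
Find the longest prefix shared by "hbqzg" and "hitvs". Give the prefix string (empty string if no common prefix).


String 1: 'hbqzg'
String 2: 'hitvs'
Compare position by position:
pos 0: 'h' vs 'h' match
pos 1: 'b' vs 'i' differ -> stop
Longest common prefix: "h" (length 1)


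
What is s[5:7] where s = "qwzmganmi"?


Input string: 'qwzmganmi'
Operation: slice [5:7]
Extract characters: s[5]='a', s[6]='n'
Result: an


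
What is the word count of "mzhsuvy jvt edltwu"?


Input string: 'mzhsuvy jvt edltwu'
Operation: split by spaces
Words found: 'mzhsuvy', 'jvt', 'edltwu'
Word count: 3


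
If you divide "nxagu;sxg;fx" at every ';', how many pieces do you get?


Input string: 'nxagu;sxg;fx'
Delimiter: ';'
Split result: 'nxagu', 'sxg', 'fx'
Number of parts: 3


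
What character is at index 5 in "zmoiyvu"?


Input string: 'zmoiyvu'
Operation: get character at index 5
Index mapping: s[0]='z', s[1]='m', s[2]='o', s[3]='i', s[4]='y', s[5]='v'
Result: 'v'


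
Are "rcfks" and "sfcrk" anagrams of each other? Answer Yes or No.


String 1: 'rcfks' -> sorted: 'cfkrs'
String 2: 'sfcrk' -> sorted: 'cfkrs'
Compare sorted forms: 'cfkrs' == 'cfkrs'
Anagram: Yes


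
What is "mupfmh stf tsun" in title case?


Input string: 'mupfmh stf tsun'
Operation: capitalize first letter of each word
Word transformations: 'mupfmh'->'Mupfmh', 'stf'->'Stf', 'tsun'->'Tsun'
Result: Mupfmh Stf Tsun


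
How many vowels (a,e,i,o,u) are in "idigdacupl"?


Input string: 'idigdacupl'
Operation: count vowels (a, e, i, o, u)
Scan: s[0]='i' (vowel), s[1]='d', s[2]='i' (vowel), s[3]='g', s[4]='d', s[5]='a' (vowel), s[6]='c', s[7]='u' (vowel), s[8]='p', s[9]='l'
Vowels found: 4
Result: 4


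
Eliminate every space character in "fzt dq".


Input string: 'fzt dq'
Operation: remove all spaces
Words: 'fzt', 'dq'
Join without spaces: fztdq


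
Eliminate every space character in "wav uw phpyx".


Input string: 'wav uw phpyx'
Operation: remove all spaces
Words: 'wav', 'uw', 'phpyx'
Join without spaces: wavuwphpyx


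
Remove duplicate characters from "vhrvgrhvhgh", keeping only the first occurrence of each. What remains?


Input: 'vhrvgrhvhgh'
Operation: keep first occurrence of each character
Scan: s[0]='v' new -> keep; s[1]='h' new -> keep; s[2]='r' new -> keep; s[3]='v' seen -> skip; s[4]='g' new -> keep; s[5]='r' seen -> skip; s[6]='h' seen -> skip; s[7]='v' seen -> skip; s[8]='h' seen -> skip; s[9]='g' seen -> skip; s[10]='h' seen -> skip
Result: vhrg


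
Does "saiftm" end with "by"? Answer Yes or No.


Input string: 'saiftm'
Suffix to check: 'by'
Last 2 characters of input: 'tm'
Match: False
Result: No


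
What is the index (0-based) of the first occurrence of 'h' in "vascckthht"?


Input string: 'vascckthht'
Target: 'h'
Scanning left to right: s[0]='v', s[1]='a', s[2]='s', s[3]='c', s[4]='c', s[5]='k', s[6]='t', s[7]='h'
First match at index: 7


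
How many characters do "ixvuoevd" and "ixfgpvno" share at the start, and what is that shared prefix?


String 1: 'ixvuoevd'
String 2: 'ixfgpvno'
Compare position by position:
pos 0: 'i' vs 'i' match
pos 1: 'x' vs 'x' match
pos 2: 'v' vs 'f' differ -> stop
Longest common prefix: "ix" (length 2)


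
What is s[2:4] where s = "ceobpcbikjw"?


Input string: 'ceobpcbikjw'
Operation: slice [2:4]
Extract characters: s[2]='o', s[3]='b'
Result: ob


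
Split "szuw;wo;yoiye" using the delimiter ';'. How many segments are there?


Input string: 'szuw;wo;yoiye'
Delimiter: ';'
Split result: 'szuw', 'wo', 'yoiye'
Number of parts: 3


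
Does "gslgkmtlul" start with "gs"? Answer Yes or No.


Input string: 'gslgkmtlul'
Prefix to check: 'gs'
First 2 characters of input: 'gs'
Match: True
Result: Yes


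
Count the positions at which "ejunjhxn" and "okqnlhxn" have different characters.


String 1: 'ejunjhxn'
String 2: 'okqnlhxn'
Compare each position: pos 0: 'e'!='o', pos 1: 'j'!='k', pos 2: 'u'!='q', pos 3: 'n'=='n', pos 4: 'j'!='l', pos 5: 'h'=='h', pos 6: 'x'=='x', pos 7: 'n'=='n'
Differing positions: 4
Hamming distance: 4


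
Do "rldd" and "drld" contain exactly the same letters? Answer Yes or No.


String 1: 'rldd' -> sorted: 'ddlr'
String 2: 'drld' -> sorted: 'ddlr'
Compare sorted forms: 'ddlr' == 'ddlr'
Anagram: Yes


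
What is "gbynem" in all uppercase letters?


Input string: 'gbynem'
Operation: convert each letter to uppercase
Mapping: 'g'->'G', 'b'->'B', 'y'->'Y', 'n'->'N', 'e'->'E', 'm'->'M'
Result: GBYNEM


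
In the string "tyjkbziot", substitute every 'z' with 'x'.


Input string: 'tyjkbziot'
Operation: replace 'z' with 'x'
Positions of 'z': 5
After replacement: tyjkbxiot


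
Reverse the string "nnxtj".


Input string: 'nnxtj'
Operation: reverse character order
Original order: 'n' -> 'n' -> 'x' -> 't' -> 'j'
Reversed order: 'j' -> 't' -> 'x' -> 'n' -> 'n'
Result: jtxnn


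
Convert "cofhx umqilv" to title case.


Input string: 'cofhx umqilv'
Operation: capitalize first letter of each word
Word transformations: 'cofhx'->'Cofhx', 'umqilv'->'Umqilv'
Result: Cofhx Umqilv


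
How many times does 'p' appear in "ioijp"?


Input string: 'ioijp'
Target character: 'p'
Scan each position: s[4]='p'
Matches found at indices: 4
Total: 1


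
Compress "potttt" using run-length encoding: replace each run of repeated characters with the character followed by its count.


Input: 'potttt'
Operation: identify consecutive runs
Runs: 'p' -> p1, 'o' -> o1, 'tttt' -> t4
Encoded: p1o1t4


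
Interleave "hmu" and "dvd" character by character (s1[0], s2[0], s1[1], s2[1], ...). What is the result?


String 1: 'hmu'
String 2: 'dvd'
Operation: alternate characters
Pairs: 'h'+'d', 'm'+'v', 'u'+'d'
Result: hdmvud


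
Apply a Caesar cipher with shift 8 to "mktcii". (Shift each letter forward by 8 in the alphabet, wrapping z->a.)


Input: 'mktcii', shift = 8
Operation: for each letter, (position + 8) mod 26
Mapping: 'm'(12+8=20)->'u', 'k'(10+8=18)->'s', 't'(19+8=27, 27 mod 26=1)->'b', 'c'(2+8=10)->'k', 'i'(8+8=16)->'q', 'i'(8+8=16)->'q'
Result: usbkqq


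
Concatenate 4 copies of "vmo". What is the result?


Input string: 'vmo'
Operation: repeat 4 times
Concatenation: 'vmo' + 'vmo' + 'vmo' + 'vmo'
Result: vmovmovmovmo


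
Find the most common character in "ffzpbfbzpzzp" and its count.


Input: 'ffzpbfbzpzzp'
Operation: tally each character
Counts: 'b':2, 'f':3, 'p':3, 'z':4
Maximum: 'z' appears 4 times


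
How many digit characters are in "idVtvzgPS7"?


Input string: 'idVtvzgPS7'
Operation: count digit characters (0-9)
Scan: 'i', 'd', 'V', 't', 'v', 'z', 'g', 'P', 'S', '7'(digit)
Digits found: 1
Result: 1


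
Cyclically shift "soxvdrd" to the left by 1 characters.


Input: 'soxvdrd', shift = 1
Operation: split at index 1 and swap parts
Front part s[0:1] = 's'
Back part s[1:] = 'oxvdrd'
Rotated = back + front = 'oxvdrd' + 's'
Result: oxvdrds


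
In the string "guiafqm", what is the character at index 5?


Input string: 'guiafqm'
Operation: get character at index 5
Index mapping: s[0]='g', s[1]='u', s[2]='i', s[3]='a', s[4]='f', s[5]='q'
Result: 'q'


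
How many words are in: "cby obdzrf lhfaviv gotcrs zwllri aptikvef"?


Input string: 'cby obdzrf lhfaviv gotcrs zwllri aptikvef'
Operation: split by spaces
Words found: 'cby', 'obdzrf', 'lhfaviv', 'gotcrs', 'zwllri', 'aptikvef'
Word count: 6


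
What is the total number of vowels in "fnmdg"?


Input string: 'fnmdg'
Operation: count vowels (a, e, i, o, u)
Scan: s[0]='f', s[1]='n', s[2]='m', s[3]='d', s[4]='g'
Vowels found: 0
Result: 0


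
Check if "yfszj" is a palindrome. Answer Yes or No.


Input string: 'yfszj'
Reversed: 'jzsfy'
Compare pairs: s[0]='y' vs s[4]='j' (mismatch), s[1]='f' vs s[3]='z' (mismatch)
Palindrome: No


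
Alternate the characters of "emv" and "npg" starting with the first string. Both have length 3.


String 1: 'emv'
String 2: 'npg'
Operation: alternate characters
Pairs: 'e'+'n', 'm'+'p', 'v'+'g'
Result: enmpvg


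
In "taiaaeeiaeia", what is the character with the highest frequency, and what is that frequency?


Input: 'taiaaeeiaeia'
Operation: tally each character
Counts: 'a':5, 'e':3, 'i':3, 't':1
Maximum: 'a' appears 5 times


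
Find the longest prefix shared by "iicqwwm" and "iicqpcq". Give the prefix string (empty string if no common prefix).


String 1: 'iicqwwm'
String 2: 'iicqpcq'
Compare position by position:
pos 0: 'i' vs 'i' match
pos 1: 'i' vs 'i' match
pos 2: 'c' vs 'c' match
pos 3: 'q' vs 'q' match
pos 4: 'w' vs 'p' differ -> stop
Longest common prefix: "iicq" (length 4)


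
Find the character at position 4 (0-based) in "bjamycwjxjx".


Input string: 'bjamycwjxjx'
Operation: get character at index 4
Index mapping: s[0]='b', s[1]='j', s[2]='a', s[3]='m', s[4]='y'
Result: 'y'


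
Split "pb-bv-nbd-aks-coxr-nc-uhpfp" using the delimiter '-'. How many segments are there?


Input string: 'pb-bv-nbd-aks-coxr-nc-uhpfp'
Delimiter: '-'
Split result: 'pb', 'bv', 'nbd', 'aks', 'coxr', 'nc', 'uhpfp'
Number of parts: 7


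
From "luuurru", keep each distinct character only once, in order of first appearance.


Input: 'luuurru'
Operation: keep first occurrence of each character
Scan: s[0]='l' new -> keep; s[1]='u' new -> keep; s[2]='u' seen -> skip; s[3]='u' seen -> skip; s[4]='r' new -> keep; s[5]='r' seen -> skip; s[6]='u' seen -> skip
Result: lur


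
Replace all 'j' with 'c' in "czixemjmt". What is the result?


Input string: 'czixemjmt'
Operation: replace 'j' with 'c'
Positions of 'j': 6
After replacement: czixemcmt


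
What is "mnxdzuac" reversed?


Input string: 'mnxdzuac'
Operation: reverse character order
Original order: 'm' -> 'n' -> 'x' -> 'd' -> 'z' -> 'u' -> 'a' -> 'c'
Reversed order: 'c' -> 'a' -> 'u' -> 'z' -> 'd' -> 'x' -> 'n' -> 'm'
Result: cauzdxnm


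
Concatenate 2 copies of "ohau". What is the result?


Input string: 'ohau'
Operation: repeat 2 times
Concatenation: 'ohau' + 'ohau'
Result: ohauohau


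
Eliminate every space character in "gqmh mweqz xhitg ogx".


Input string: 'gqmh mweqz xhitg ogx'
Operation: remove all spaces
Words: 'gqmh', 'mweqz', 'xhitg', 'ogx'
Join without spaces: gqmhmweqzxhitgogx


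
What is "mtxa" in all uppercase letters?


Input string: 'mtxa'
Operation: convert each letter to uppercase
Mapping: 'm'->'M', 't'->'T', 'x'->'X', 'a'->'A'
Result: MTXA


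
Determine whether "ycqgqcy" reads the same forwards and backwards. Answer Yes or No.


Input string: 'ycqgqcy'
Reversed: 'ycqgqcy'
Compare pairs: s[0]='y' vs s[6]='y' (match), s[1]='c' vs s[5]='c' (match), s[2]='q' vs s[4]='q' (match)
Palindrome: Yes


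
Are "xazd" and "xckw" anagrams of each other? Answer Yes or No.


String 1: 'xazd' -> sorted: 'adxz'
String 2: 'xckw' -> sorted: 'ckwx'
Compare sorted forms: 'adxz' != 'ckwx'
Anagram: No


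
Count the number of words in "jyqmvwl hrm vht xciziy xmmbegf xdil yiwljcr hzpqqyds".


Input string: 'jyqmvwl hrm vht xciziy xmmbegf xdil yiwljcr hzpqqyds'
Operation: split by spaces
Words found: 'jyqmvwl', 'hrm', 'vht', 'xciziy', 'xmmbegf', 'xdil', 'yiwljcr', 'hzpqqyds'
Word count: 8


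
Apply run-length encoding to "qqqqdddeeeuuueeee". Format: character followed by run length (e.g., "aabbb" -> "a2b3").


Input: 'qqqqdddeeeuuueeee'
Operation: identify consecutive runs
Runs: 'qqqq' -> q4, 'ddd' -> d3, 'eee' -> e3, 'uuu' -> u3, 'eeee' -> e4
Encoded: q4d3e3u3e4


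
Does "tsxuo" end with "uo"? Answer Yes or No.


Input string: 'tsxuo'
Suffix to check: 'uo'
Last 2 characters of input: 'uo'
Match: True
Result: Yes


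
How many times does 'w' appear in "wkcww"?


Input string: 'wkcww'
Target character: 'w'
Scan each position: s[0]='w', s[3]='w', s[4]='w'
Matches found at indices: 0, 3, 4
Total: 3


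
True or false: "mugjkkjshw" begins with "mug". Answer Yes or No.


Input string: 'mugjkkjshw'
Prefix to check: 'mug'
First 3 characters of input: 'mug'
Match: True
Result: Yes


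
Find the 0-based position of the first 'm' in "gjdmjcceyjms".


Input string: 'gjdmjcceyjms'
Target: 'm'
Scanning left to right: s[0]='g', s[1]='j', s[2]='d', s[3]='m'
First match at index: 3


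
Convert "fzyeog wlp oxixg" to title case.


Input string: 'fzyeog wlp oxixg'
Operation: capitalize first letter of each word
Word transformations: 'fzyeog'->'Fzyeog', 'wlp'->'Wlp', 'oxixg'->'Oxixg'
Result: Fzyeog Wlp Oxixg


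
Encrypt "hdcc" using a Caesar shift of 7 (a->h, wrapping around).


Input: 'hdcc', shift = 7
Operation: for each letter, (position + 7) mod 26
Mapping: 'h'(7+7=14)->'o', 'd'(3+7=10)->'k', 'c'(2+7=9)->'j', 'c'(2+7=9)->'j'
Result: okjj


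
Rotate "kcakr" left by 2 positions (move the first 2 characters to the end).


Input: 'kcakr', shift = 2
Operation: split at index 2 and swap parts
Front part s[0:2] = 'kc'
Back part s[2:] = 'akr'
Rotated = back + front = 'akr' + 'kc'
Result: akrkc


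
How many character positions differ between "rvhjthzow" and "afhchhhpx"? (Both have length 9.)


String 1: 'rvhjthzow'
String 2: 'afhchhhpx'
Compare each position: pos 0: 'r'!='a', pos 1: 'v'!='f', pos 2: 'h'=='h', pos 3: 'j'!='c', pos 4: 't'!='h', pos 5: 'h'=='h', pos 6: 'z'!='h', pos 7: 'o'!='p', pos 8: 'w'!='x'
Differing positions: 7
Hamming distance: 7


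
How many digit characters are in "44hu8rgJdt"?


Input string: '44hu8rgJdt'
Operation: count digit characters (0-9)
Scan: '4'(digit), '4'(digit), 'h', 'u', '8'(digit), 'r', 'g', 'J', 'd', 't'
Digits found: 3
Result: 3


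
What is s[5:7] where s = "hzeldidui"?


Input string: 'hzeldidui'
Operation: slice [5:7]
Extract characters: s[5]='i', s[6]='d'
Result: id


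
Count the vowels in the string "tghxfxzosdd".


Input string: 'tghxfxzosdd'
Operation: count vowels (a, e, i, o, u)
Scan: s[0]='t', s[1]='g', s[2]='h', s[3]='x', s[4]='f', s[5]='x', s[6]='z', s[7]='o' (vowel), s[8]='s', s[9]='d', s[10]='d'
Vowels found: 1
Result: 1


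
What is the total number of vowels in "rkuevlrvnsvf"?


Input string: 'rkuevlrvnsvf'
Operation: count vowels (a, e, i, o, u)
Scan: s[0]='r', s[1]='k', s[2]='u' (vowel), s[3]='e' (vowel), s[4]='v', s[5]='l', s[6]='r', s[7]='v', s[8]='n', s[9]='s', s[10]='v', s[11]='f'
Vowels found: 2
Result: 2


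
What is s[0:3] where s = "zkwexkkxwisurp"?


Input string: 'zkwexkkxwisurp'
Operation: slice [0:3]
Extract characters: s[0]='z', s[1]='k', s[2]='w'
Result: zkw


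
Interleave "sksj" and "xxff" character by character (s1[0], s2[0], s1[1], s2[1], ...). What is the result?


String 1: 'sksj'
String 2: 'xxff'
Operation: alternate characters
Pairs: 's'+'x', 'k'+'x', 's'+'f', 'j'+'f'
Result: sxkxsfjf


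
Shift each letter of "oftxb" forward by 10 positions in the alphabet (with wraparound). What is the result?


Input: 'oftxb', shift = 10
Operation: for each letter, (position + 10) mod 26
Mapping: 'o'(14+10=24)->'y', 'f'(5+10=15)->'p', 't'(19+10=29, 29 mod 26=3)->'d', 'x'(23+10=33, 33 mod 26=7)->'h', 'b'(1+10=11)->'l'
Result: ypdhl


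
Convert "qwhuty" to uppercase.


Input string: 'qwhuty'
Operation: convert each letter to uppercase
Mapping: 'q'->'Q', 'w'->'W', 'h'->'H', 'u'->'U', 't'->'T', 'y'->'Y'
Result: QWHUTY


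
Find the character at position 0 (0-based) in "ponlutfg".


Input string: 'ponlutfg'
Operation: get character at index 0
Index mapping: s[0]='p'
Result: 'p'


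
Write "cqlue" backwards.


Input string: 'cqlue'
Operation: reverse character order
Original order: 'c' -> 'q' -> 'l' -> 'u' -> 'e'
Reversed order: 'e' -> 'u' -> 'l' -> 'q' -> 'c'
Result: eulqc


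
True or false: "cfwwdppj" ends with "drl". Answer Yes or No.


Input string: 'cfwwdppj'
Suffix to check: 'drl'
Last 3 characters of input: 'ppj'
Match: False
Result: No


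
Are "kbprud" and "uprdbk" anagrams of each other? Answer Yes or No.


String 1: 'kbprud' -> sorted: 'bdkpru'
String 2: 'uprdbk' -> sorted: 'bdkpru'
Compare sorted forms: 'bdkpru' == 'bdkpru'
Anagram: Yes


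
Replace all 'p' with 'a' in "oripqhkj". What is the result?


Input string: 'oripqhkj'
Operation: replace 'p' with 'a'
Positions of 'p': 3
After replacement: oriaqhkj


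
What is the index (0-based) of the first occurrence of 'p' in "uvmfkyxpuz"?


Input string: 'uvmfkyxpuz'
Target: 'p'
Scanning left to right: s[0]='u', s[1]='v', s[2]='m', s[3]='f', s[4]='k', s[5]='y', s[6]='x', s[7]='p'
First match at index: 7


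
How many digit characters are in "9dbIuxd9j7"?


Input string: '9dbIuxd9j7'
Operation: count digit characters (0-9)
Scan: '9'(digit), 'd', 'b', 'I', 'u', 'x', 'd', '9'(digit), 'j', '7'(digit)
Digits found: 3
Result: 3


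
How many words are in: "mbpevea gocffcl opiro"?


Input string: 'mbpevea gocffcl opiro'
Operation: split by spaces
Words found: 'mbpevea', 'gocffcl', 'opiro'
Word count: 3


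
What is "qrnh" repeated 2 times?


Input string: 'qrnh'
Operation: repeat 2 times
Concatenation: 'qrnh' + 'qrnh'
Result: qrnhqrnh


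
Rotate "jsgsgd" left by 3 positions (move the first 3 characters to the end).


Input: 'jsgsgd', shift = 3
Operation: split at index 3 and swap parts
Front part s[0:3] = 'jsg'
Back part s[3:] = 'sgd'
Rotated = back + front = 'sgd' + 'jsg'
Result: sgdjsg


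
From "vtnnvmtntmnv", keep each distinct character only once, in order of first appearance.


Input: 'vtnnvmtntmnv'
Operation: keep first occurrence of each character
Scan: s[0]='v' new -> keep; s[1]='t' new -> keep; s[2]='n' new -> keep; s[3]='n' seen -> skip; s[4]='v' seen -> skip; s[5]='m' new -> keep; s[6]='t' seen -> skip; s[7]='n' seen -> skip; s[8]='t' seen -> skip; s[9]='m' seen -> skip; s[10]='n' seen -> skip; s[11]='v' seen -> skip
Result: vtnm


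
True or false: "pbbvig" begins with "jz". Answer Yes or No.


Input string: 'pbbvig'
Prefix to check: 'jz'
First 2 characters of input: 'pb'
Match: False
Result: No


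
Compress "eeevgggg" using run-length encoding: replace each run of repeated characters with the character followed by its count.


Input: 'eeevgggg'
Operation: identify consecutive runs
Runs: 'eee' -> e3, 'v' -> v1, 'gggg' -> g4
Encoded: e3v1g4


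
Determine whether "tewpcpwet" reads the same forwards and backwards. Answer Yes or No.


Input string: 'tewpcpwet'
Reversed: 'tewpcpwet'
Compare pairs: s[0]='t' vs s[8]='t' (match), s[1]='e' vs s[7]='e' (match), s[2]='w' vs s[6]='w' (match), s[3]='p' vs s[5]='p' (match)
Palindrome: Yes


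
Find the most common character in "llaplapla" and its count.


Input: 'llaplapla'
Operation: tally each character
Counts: 'a':3, 'l':4, 'p':2
Maximum: 'l' appears 4 times


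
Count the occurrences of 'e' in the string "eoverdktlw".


Input string: 'eoverdktlw'
Target character: 'e'
Scan each position: s[0]='e', s[3]='e'
Matches found at indices: 0, 3
Total: 2


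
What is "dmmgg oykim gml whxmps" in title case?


Input string: 'dmmgg oykim gml whxmps'
Operation: capitalize first letter of each word
Word transformations: 'dmmgg'->'Dmmgg', 'oykim'->'Oykim', 'gml'->'Gml', 'whxmps'->'Whxmps'
Result: Dmmgg Oykim Gml Whxmps


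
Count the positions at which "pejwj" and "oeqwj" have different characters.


String 1: 'pejwj'
String 2: 'oeqwj'
Compare each position: pos 0: 'p'!='o', pos 1: 'e'=='e', pos 2: 'j'!='q', pos 3: 'w'=='w', pos 4: 'j'=='j'
Differing positions: 2
Hamming distance: 2


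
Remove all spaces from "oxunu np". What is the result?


Input string: 'oxunu np'
Operation: remove all spaces
Words: 'oxunu', 'np'
Join without spaces: oxununp


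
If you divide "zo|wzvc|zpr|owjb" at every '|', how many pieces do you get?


Input string: 'zo|wzvc|zpr|owjb'
Delimiter: '|'
Split result: 'zo', 'wzvc', 'zpr', 'owjb'
Number of parts: 4


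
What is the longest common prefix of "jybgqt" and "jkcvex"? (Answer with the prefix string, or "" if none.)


String 1: 'jybgqt'
String 2: 'jkcvex'
Compare position by position:
pos 0: 'j' vs 'j' match
pos 1: 'y' vs 'k' differ -> stop
Longest common prefix: "j" (length 1)


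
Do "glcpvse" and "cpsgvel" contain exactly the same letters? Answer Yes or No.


String 1: 'glcpvse' -> sorted: 'ceglpsv'
String 2: 'cpsgvel' -> sorted: 'ceglpsv'
Compare sorted forms: 'ceglpsv' == 'ceglpsv'
Anagram: Yes


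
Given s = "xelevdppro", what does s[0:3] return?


Input string: 'xelevdppro'
Operation: slice [0:3]
Extract characters: s[0]='x', s[1]='e', s[2]='l'
Result: xel


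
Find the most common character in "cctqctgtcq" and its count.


Input: 'cctqctgtcq'
Operation: tally each character
Counts: 'c':4, 'g':1, 'q':2, 't':3
Maximum: 'c' appears 4 times


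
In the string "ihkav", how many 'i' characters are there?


Input string: 'ihkav'
Target character: 'i'
Scan each position: s[0]='i'
Matches found at indices: 0
Total: 1


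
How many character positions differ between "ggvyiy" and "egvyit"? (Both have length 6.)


String 1: 'ggvyiy'
String 2: 'egvyit'
Compare each position: pos 0: 'g'!='e', pos 1: 'g'=='g', pos 2: 'v'=='v', pos 3: 'y'=='y', pos 4: 'i'=='i', pos 5: 'y'!='t'
Differing positions: 2
Hamming distance: 2


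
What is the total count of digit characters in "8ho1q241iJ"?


Input string: '8ho1q241iJ'
Operation: count digit characters (0-9)
Scan: '8'(digit), 'h', 'o', '1'(digit), 'q', '2'(digit), '4'(digit), '1'(digit), 'i', 'J'
Digits found: 5
Result: 5


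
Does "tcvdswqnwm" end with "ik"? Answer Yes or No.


Input string: 'tcvdswqnwm'
Suffix to check: 'ik'
Last 2 characters of input: 'wm'
Match: False
Result: No


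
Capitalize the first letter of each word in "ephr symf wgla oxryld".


Input string: 'ephr symf wgla oxryld'
Operation: capitalize first letter of each word
Word transformations: 'ephr'->'Ephr', 'symf'->'Symf', 'wgla'->'Wgla', 'oxryld'->'Oxryld'
Result: Ephr Symf Wgla Oxryld


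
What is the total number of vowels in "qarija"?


Input string: 'qarija'
Operation: count vowels (a, e, i, o, u)
Scan: s[0]='q', s[1]='a' (vowel), s[2]='r', s[3]='i' (vowel), s[4]='j', s[5]='a' (vowel)
Vowels found: 3
Result: 3


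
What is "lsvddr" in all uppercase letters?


Input string: 'lsvddr'
Operation: convert each letter to uppercase
Mapping: 'l'->'L', 's'->'S', 'v'->'V', 'd'->'D', 'd'->'D', 'r'->'R'
Result: LSVDDR


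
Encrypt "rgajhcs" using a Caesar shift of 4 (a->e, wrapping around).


Input: 'rgajhcs', shift = 4
Operation: for each letter, (position + 4) mod 26
Mapping: 'r'(17+4=21)->'v', 'g'(6+4=10)->'k', 'a'(0+4=4)->'e', 'j'(9+4=13)->'n', 'h'(7+4=11)->'l', 'c'(2+4=6)->'g', 's'(18+4=22)->'w'
Result: vkenlgw


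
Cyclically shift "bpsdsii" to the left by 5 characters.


Input: 'bpsdsii', shift = 5
Operation: split at index 5 and swap parts
Front part s[0:5] = 'bpsds'
Back part s[5:] = 'ii'
Rotated = back + front = 'ii' + 'bpsds'
Result: iibpsds


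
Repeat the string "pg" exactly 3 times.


Input string: 'pg'
Operation: repeat 3 times
Concatenation: 'pg' + 'pg' + 'pg'
Result: pgpgpg


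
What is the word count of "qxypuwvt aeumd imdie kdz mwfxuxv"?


Input string: 'qxypuwvt aeumd imdie kdz mwfxuxv'
Operation: split by spaces
Words found: 'qxypuwvt', 'aeumd', 'imdie', 'kdz', 'mwfxuxv'
Word count: 5


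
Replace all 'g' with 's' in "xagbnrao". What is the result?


Input string: 'xagbnrao'
Operation: replace 'g' with 's'
Positions of 'g': 2
After replacement: xasbnrao


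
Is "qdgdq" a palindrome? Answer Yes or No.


Input string: 'qdgdq'
Reversed: 'qdgdq'
Compare pairs: s[0]='q' vs s[4]='q' (match), s[1]='d' vs s[3]='d' (match)
Palindrome: Yes


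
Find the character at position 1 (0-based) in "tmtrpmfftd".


Input string: 'tmtrpmfftd'
Operation: get character at index 1
Index mapping: s[0]='t', s[1]='m'
Result: 'm'


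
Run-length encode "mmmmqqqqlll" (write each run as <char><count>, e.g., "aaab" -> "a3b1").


Input: 'mmmmqqqqlll'
Operation: identify consecutive runs
Runs: 'mmmm' -> m4, 'qqqq' -> q4, 'lll' -> l3
Encoded: m4q4l3


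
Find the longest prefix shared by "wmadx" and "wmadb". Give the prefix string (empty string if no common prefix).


String 1: 'wmadx'
String 2: 'wmadb'
Compare position by position:
pos 0: 'w' vs 'w' match
pos 1: 'm' vs 'm' match
pos 2: 'a' vs 'a' match
pos 3: 'd' vs 'd' match
pos 4: 'x' vs 'b' differ -> stop
Longest common prefix: "wmad" (length 4)


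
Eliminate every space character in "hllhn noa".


Input string: 'hllhn noa'
Operation: remove all spaces
Words: 'hllhn', 'noa'
Join without spaces: hllhnnoa


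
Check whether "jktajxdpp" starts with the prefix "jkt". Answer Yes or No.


Input string: 'jktajxdpp'
Prefix to check: 'jkt'
First 3 characters of input: 'jkt'
Match: True
Result: Yes


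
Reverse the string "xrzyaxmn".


Input string: 'xrzyaxmn'
Operation: reverse character order
Original order: 'x' -> 'r' -> 'z' -> 'y' -> 'a' -> 'x' -> 'm' -> 'n'
Reversed order: 'n' -> 'm' -> 'x' -> 'a' -> 'y' -> 'z' -> 'r' -> 'x'
Result: nmxayzrx


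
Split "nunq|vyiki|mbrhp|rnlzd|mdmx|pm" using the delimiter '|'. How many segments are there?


Input string: 'nunq|vyiki|mbrhp|rnlzd|mdmx|pm'
Delimiter: '|'
Split result: 'nunq', 'vyiki', 'mbrhp', 'rnlzd', 'mdmx', 'pm'
Number of parts: 6


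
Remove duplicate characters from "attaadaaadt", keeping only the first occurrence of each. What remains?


Input: 'attaadaaadt'
Operation: keep first occurrence of each character
Scan: s[0]='a' new -> keep; s[1]='t' new -> keep; s[2]='t' seen -> skip; s[3]='a' seen -> skip; s[4]='a' seen -> skip; s[5]='d' new -> keep; s[6]='a' seen -> skip; s[7]='a' seen -> skip; s[8]='a' seen -> skip; s[9]='d' seen -> skip; s[10]='t' seen -> skip
Result: atd


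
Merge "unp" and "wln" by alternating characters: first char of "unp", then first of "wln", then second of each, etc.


String 1: 'unp'
String 2: 'wln'
Operation: alternate characters
Pairs: 'u'+'w', 'n'+'l', 'p'+'n'
Result: uwnlpn


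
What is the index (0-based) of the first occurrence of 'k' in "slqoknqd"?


Input string: 'slqoknqd'
Target: 'k'
Scanning left to right: s[0]='s', s[1]='l', s[2]='q', s[3]='o', s[4]='k'
First match at index: 4


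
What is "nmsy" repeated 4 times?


Input string: 'nmsy'
Operation: repeat 4 times
Concatenation: 'nmsy' + 'nmsy' + 'nmsy' + 'nmsy'
Result: nmsynmsynmsynmsy


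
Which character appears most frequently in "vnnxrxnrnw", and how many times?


Input: 'vnnxrxnrnw'
Operation: tally each character
Counts: 'n':4, 'r':2, 'v':1, 'w':1, 'x':2
Maximum: 'n' appears 4 times


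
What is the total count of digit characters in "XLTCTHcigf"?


Input string: 'XLTCTHcigf'
Operation: count digit characters (0-9)
Scan: 'X', 'L', 'T', 'C', 'T', 'H', 'c', 'i', 'g', 'f'
Digits found: 0
Result: 0


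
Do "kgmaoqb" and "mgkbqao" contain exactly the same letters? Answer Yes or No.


String 1: 'kgmaoqb' -> sorted: 'abgkmoq'
String 2: 'mgkbqao' -> sorted: 'abgkmoq'
Compare sorted forms: 'abgkmoq' == 'abgkmoq'
Anagram: Yes


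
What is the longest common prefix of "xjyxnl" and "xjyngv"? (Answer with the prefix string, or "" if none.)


String 1: 'xjyxnl'
String 2: 'xjyngv'
Compare position by position:
pos 0: 'x' vs 'x' match
pos 1: 'j' vs 'j' match
pos 2: 'y' vs 'y' match
pos 3: 'x' vs 'n' differ -> stop
Longest common prefix: "xjy" (length 3)


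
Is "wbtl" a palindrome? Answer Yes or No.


Input string: 'wbtl'
Reversed: 'ltbw'
Compare pairs: s[0]='w' vs s[3]='l' (mismatch), s[1]='b' vs s[2]='t' (mismatch)
Palindrome: No


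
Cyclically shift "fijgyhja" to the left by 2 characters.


Input: 'fijgyhja', shift = 2
Operation: split at index 2 and swap parts
Front part s[0:2] = 'fi'
Back part s[2:] = 'jgyhja'
Rotated = back + front = 'jgyhja' + 'fi'
Result: jgyhjafi


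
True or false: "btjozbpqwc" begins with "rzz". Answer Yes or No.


Input string: 'btjozbpqwc'
Prefix to check: 'rzz'
First 3 characters of input: 'btj'
Match: False
Result: No


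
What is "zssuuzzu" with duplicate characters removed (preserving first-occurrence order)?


Input: 'zssuuzzu'
Operation: keep first occurrence of each character
Scan: s[0]='z' new -> keep; s[1]='s' new -> keep; s[2]='s' seen -> skip; s[3]='u' new -> keep; s[4]='u' seen -> skip; s[5]='z' seen -> skip; s[6]='z' seen -> skip; s[7]='u' seen -> skip
Result: zsu


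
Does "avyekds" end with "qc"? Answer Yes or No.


Input string: 'avyekds'
Suffix to check: 'qc'
Last 2 characters of input: 'ds'
Match: False
Result: No


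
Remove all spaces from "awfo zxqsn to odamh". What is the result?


Input string: 'awfo zxqsn to odamh'
Operation: remove all spaces
Words: 'awfo', 'zxqsn', 'to', 'odamh'
Join without spaces: awfozxqsntoodamh


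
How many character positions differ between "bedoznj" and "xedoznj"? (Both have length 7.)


String 1: 'bedoznj'
String 2: 'xedoznj'
Compare each position: pos 0: 'b'!='x', pos 1: 'e'=='e', pos 2: 'd'=='d', pos 3: 'o'=='o', pos 4: 'z'=='z', pos 5: 'n'=='n', pos 6: 'j'=='j'
Differing positions: 1
Hamming distance: 1


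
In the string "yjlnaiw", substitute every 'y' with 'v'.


Input string: 'yjlnaiw'
Operation: replace 'y' with 'v'
Positions of 'y': 0
After replacement: vjlnaiw


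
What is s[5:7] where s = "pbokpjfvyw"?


Input string: 'pbokpjfvyw'
Operation: slice [5:7]
Extract characters: s[5]='j', s[6]='f'
Result: jf


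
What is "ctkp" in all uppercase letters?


Input string: 'ctkp'
Operation: convert each letter to uppercase
Mapping: 'c'->'C', 't'->'T', 'k'->'K', 'p'->'P'
Result: CTKP


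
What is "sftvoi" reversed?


Input string: 'sftvoi'
Operation: reverse character order
Original order: 's' -> 'f' -> 't' -> 'v' -> 'o' -> 'i'
Reversed order: 'i' -> 'o' -> 'v' -> 't' -> 'f' -> 's'
Result: iovtfs


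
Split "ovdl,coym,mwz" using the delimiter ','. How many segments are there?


Input string: 'ovdl,coym,mwz'
Delimiter: ','
Split result: 'ovdl', 'coym', 'mwz'
Number of parts: 3
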